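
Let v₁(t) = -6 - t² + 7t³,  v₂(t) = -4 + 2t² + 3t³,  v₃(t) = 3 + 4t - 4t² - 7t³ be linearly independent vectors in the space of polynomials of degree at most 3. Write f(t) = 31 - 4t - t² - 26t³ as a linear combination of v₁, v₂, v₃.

f = -3v₁ - 4v₂ - v₃

Work in coordinates with respect to the standard basis {1, t, …, t³}.
Write f = c₁v₁ + … + c₃v₃ and equate components.
Back-substitution yields (c₁, c₂, c₃) = (-3, -4, -1).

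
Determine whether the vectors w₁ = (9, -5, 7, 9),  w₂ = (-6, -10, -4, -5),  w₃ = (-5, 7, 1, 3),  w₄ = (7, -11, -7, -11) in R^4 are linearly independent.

linearly independent

Row-reduce the matrix whose columns are w₁, w₂, w₃, w₄.
The reduction yields 4 nonzero rows, so the rank is 4.
Since rank = 4 (the number of vectors), the set is linearly independent.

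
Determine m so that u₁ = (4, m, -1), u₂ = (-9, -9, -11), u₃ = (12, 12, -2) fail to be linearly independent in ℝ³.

m = 4

The vectors are dependent exactly when the determinant of the matrix with rows u₁, u₂, u₃ vanishes.
The determinant works out to 600 - 150*m.
Setting this to zero gives m = 4.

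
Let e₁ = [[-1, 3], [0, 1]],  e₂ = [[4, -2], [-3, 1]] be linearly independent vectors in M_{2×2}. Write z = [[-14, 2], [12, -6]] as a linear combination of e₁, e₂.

z = -2e₁ - 4e₂

Take coordinate vectors relative to {E₁₁, E₁₂, E₂₁, E₂₂}.
Since e₁, e₂ are independent, the coefficients expressing z are uniquely determined by a linear system.
Back-substitution yields (a₁, a₂) = (-2, -4).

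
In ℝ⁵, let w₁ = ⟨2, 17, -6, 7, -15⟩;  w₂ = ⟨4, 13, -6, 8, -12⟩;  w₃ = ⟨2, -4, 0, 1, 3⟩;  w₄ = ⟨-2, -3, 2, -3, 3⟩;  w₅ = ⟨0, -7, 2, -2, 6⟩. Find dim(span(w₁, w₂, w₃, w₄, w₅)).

dim = 2

Form the matrix with w₁, w₂, w₃, w₄, w₅ as columns and reduce.
Exactly 2 pivots survive; hence the rank is 2.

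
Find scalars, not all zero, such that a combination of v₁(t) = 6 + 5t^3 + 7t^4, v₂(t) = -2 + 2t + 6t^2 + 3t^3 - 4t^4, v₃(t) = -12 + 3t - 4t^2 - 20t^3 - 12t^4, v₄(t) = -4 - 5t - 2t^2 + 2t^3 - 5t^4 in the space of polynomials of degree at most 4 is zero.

Write each element as a vector in ℝ⁵ using {1, t, …, t^4}.
Row-reduce the matrix with v₁, v₂, v₃, v₄ as columns; the null space gives the coefficients.
The free variable yields coefficients (3, 1, 1, 1) (any nonzero multiple also works).

3v₁ + v₂ + v₃ + v₄ = 0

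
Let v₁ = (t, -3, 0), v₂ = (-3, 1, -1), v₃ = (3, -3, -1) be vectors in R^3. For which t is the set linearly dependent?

The vectors are dependent exactly when the determinant of the matrix with rows v₁, v₂, v₃ vanishes.
Expanding, det = 18 - 4*t.
This vanishes exactly when t = 9/2.

t = 9/2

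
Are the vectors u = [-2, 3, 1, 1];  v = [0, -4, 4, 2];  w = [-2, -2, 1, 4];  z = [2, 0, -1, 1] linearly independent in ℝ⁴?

Place the vectors as rows of a 4×4 matrix and reduce to echelon form.
The reduction yields 4 nonzero rows, so the rank is 4.
Since rank = 4 (the number of vectors), the set is linearly independent.

linearly independent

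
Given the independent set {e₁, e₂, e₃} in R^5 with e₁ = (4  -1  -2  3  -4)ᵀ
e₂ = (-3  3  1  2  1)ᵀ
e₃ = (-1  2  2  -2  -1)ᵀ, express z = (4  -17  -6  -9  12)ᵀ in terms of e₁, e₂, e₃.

z = -3e₁ - 4e₂ - 4e₃

Write z = α₁e₁ + … + α₃e₃ and equate components.
Row-reducing the augmented matrix gives the unique coefficients (α₁, α₂, α₃) = (-3, -4, -4).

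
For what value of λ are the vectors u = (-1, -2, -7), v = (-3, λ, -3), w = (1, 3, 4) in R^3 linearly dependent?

λ = -12

The set is linearly dependent precisely when det[u; v; w] = 0.
Cofactor expansion gives det = 3*λ + 36.
Solving 3*λ + 36 = 0 yields λ = -12.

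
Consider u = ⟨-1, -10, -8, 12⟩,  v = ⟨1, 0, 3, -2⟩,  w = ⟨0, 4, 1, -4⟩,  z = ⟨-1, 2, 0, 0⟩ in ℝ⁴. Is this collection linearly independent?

Form the 4×4 matrix with these as columns; its determinant is 0.
A zero determinant means the columns are linearly dependent.

linearly dependent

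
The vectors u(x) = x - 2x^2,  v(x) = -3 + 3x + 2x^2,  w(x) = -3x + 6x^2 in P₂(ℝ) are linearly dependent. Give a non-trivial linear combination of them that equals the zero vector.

3u + w = 0

Write each element as a vector in ℝ³ using {1, x, x^2}.
Set up α₁u + … + α₃w = 0 and solve the homogeneous system.
A generator of the null space is (3, 0, 1).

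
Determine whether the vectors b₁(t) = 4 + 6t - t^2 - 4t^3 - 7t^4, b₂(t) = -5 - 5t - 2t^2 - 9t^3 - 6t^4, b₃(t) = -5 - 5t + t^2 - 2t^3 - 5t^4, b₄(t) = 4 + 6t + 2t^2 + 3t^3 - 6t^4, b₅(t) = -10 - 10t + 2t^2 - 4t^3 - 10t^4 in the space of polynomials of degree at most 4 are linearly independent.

Take coordinates with respect to the standard basis {1, t, …, t^4}.
The matrix [b₁|b₂|b₃|b₄|b₅] has determinant 0.
A zero determinant means the columns are linearly dependent.

linearly dependent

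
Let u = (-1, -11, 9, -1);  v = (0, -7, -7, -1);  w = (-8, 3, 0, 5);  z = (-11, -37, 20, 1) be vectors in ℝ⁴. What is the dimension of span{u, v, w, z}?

dim = 3

Apply Gaussian elimination to the matrix whose rows are u, v, w, z.
Exactly 3 pivots survive; hence the rank is 3.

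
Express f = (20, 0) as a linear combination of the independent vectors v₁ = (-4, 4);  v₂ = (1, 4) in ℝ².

f = -4v₁ + 4v₂

Since v₁, v₂ are independent, the coefficients expressing f are uniquely determined by a linear system.
Row-reducing the augmented matrix gives the unique coefficients (c₁, c₂) = (-4, 4).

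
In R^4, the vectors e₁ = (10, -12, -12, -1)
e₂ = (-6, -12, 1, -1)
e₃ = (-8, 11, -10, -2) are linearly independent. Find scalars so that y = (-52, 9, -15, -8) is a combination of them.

y = -e₁ + 3e₂ + 3e₃

Set up the augmented matrix [e₁ | e₂ | e₃ | y] and row-reduce.
Back-substitution yields (a₁, a₂, a₃) = (-1, 3, 3).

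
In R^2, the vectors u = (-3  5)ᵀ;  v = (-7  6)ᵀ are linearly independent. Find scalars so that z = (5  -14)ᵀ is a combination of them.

z = -4u + v

Write z = c₁u + c₂v and equate components.
Row-reducing the augmented matrix gives the unique coefficients (c₁, c₂) = (-4, 1).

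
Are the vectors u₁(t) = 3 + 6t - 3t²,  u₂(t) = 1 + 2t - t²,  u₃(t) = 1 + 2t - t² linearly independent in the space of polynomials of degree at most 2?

Write each element as a coordinate vector in ℝ³ using {1, t, t²}.
One vector is a scalar multiple of another, so the set is dependent.

linearly dependent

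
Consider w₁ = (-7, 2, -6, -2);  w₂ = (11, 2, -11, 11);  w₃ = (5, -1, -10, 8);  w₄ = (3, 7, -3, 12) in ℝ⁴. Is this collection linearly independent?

linearly independent

The matrix [w₁|w₂|w₃|w₄] has determinant 5071.
A nonzero determinant means the columns are linearly independent.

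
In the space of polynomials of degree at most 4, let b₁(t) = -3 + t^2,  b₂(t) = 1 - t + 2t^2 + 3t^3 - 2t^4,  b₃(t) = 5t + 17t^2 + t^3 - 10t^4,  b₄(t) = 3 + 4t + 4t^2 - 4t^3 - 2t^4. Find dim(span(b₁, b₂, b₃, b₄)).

3

Use coordinates relative to {1, t, …, t^4}.
Apply Gaussian elimination to the matrix whose rows are b₁, b₂, b₃, b₄.
Reduction leaves 3 leading entries, giving rank 3.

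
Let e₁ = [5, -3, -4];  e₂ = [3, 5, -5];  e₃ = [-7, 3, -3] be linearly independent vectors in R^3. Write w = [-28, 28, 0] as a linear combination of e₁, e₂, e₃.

Since e₁, e₂, e₃ are independent, the coefficients expressing w are uniquely determined by a linear system.
Back-substitution yields (a₁, a₂, a₃) = (-4, 2, 2).

w = -4e₁ + 2e₂ + 2e₃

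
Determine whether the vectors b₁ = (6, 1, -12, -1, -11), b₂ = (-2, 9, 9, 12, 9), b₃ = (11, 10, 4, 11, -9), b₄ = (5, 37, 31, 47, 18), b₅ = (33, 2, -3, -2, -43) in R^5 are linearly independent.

The matrix [b₁|b₂|b₃|b₄|b₅] has determinant 0.
A zero determinant means the columns are linearly dependent.
Indeed 3b₂ + b₃ - b₄ = 0.

linearly dependent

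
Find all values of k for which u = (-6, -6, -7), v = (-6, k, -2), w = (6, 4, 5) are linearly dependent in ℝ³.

Place the vectors as rows of a 3×3 matrix; dependence ⇔ determinant zero.
Expanding, det = 12*k + 12.
This vanishes exactly when k = -1.

k = -1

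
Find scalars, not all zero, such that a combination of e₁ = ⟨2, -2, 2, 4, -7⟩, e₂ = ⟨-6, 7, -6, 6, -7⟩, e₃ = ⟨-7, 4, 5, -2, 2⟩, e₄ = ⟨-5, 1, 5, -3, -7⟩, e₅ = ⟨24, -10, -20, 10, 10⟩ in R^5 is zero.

2e₃ + 2e₄ + e₅ = 0

Solve the homogeneous system with e₁, e₂, e₃, e₄, e₅ as columns by row-reducing the coefficient matrix.
The free variable yields coefficients (0, 0, 2, 2, 1) (any nonzero multiple also works).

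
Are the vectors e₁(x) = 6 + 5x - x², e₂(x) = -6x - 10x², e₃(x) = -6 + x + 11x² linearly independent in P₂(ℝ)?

linearly dependent

Take coordinates with respect to the standard basis {1, x, x²}.
The matrix [e₁|e₂|e₃] has determinant 0.
A zero determinant means the columns are linearly dependent.
Indeed e₁ + e₂ + e₃ = 0.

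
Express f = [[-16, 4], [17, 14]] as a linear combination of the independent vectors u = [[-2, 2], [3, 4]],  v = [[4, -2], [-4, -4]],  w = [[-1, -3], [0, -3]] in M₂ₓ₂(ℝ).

f = 3u - 2v + 2w

Take coordinate vectors relative to {E₁₁, E₁₂, E₂₁, E₂₂}.
Set up the augmented matrix [u | v | w | f] and row-reduce.
Row-reducing the augmented matrix gives the unique coefficients (a₁, a₂, a₃) = (3, -2, 2).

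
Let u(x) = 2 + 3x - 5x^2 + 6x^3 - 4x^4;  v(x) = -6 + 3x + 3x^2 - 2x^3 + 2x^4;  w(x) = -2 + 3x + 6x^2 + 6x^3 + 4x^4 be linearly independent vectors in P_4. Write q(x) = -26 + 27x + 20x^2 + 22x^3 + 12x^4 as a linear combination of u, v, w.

Take coordinate vectors relative to {1, x, …, x^4}.
Solve the system with u, v, w as columns and q as the right-hand side.
Back-substitution yields (a₁, a₂, a₃) = (2, 4, 3).

q = 2u + 4v + 3w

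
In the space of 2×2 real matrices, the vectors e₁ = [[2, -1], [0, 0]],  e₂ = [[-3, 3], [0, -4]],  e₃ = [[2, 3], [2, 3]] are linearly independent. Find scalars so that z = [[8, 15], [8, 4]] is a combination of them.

z = 3e₁ + 2e₂ + 4e₃

Take coordinate vectors relative to {E₁₁, E₁₂, E₂₁, E₂₂}.
Write z = c₁e₁ + … + c₃e₃ and equate components.
Back-substitution yields (c₁, c₂, c₃) = (3, 2, 4).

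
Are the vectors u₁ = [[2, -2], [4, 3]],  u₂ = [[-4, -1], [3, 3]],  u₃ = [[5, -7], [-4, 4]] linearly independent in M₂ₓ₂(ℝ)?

linearly independent

Take coordinates with respect to the standard basis {E₁₁, E₁₂, E₂₁, E₂₂}.
Row-reduce the matrix whose columns are u₁, u₂, u₃.
The reduction yields 3 nonzero rows, so the rank is 3.
Since rank = 3 (the number of vectors), the set is linearly independent.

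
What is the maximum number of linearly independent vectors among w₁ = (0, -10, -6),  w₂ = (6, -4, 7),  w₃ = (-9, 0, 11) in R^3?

3

Put the 3×3 matrix [w₁|w₂|w₃] into echelon form.
The echelon form has 3 nonzero rows, so the rank is 3.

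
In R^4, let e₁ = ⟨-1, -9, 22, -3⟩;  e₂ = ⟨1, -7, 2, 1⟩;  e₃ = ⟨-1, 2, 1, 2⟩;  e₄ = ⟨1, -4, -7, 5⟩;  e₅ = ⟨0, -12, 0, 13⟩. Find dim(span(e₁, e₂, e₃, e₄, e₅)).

dim = 3

Form the matrix with e₁, e₂, e₃, e₄, e₅ as columns and reduce.
Reduction leaves 3 leading entries, giving rank 3.
(With 5 elements in a 4-dimensional space the rank is at most 4.)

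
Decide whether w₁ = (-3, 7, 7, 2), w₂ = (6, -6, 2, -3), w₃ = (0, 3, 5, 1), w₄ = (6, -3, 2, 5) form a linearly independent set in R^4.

linearly independent

The matrix [w₁|w₂|w₃|w₄] has determinant 93.
A nonzero determinant means the columns are linearly independent.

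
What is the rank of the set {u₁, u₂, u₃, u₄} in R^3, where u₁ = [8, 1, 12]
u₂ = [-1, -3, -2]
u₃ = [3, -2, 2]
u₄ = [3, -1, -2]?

Apply Gaussian elimination to the matrix whose rows are u₁, u₂, u₃, u₄.
Reduction leaves 3 leading entries, giving rank 3.
(With 4 elements in a 3-dimensional space the rank is at most 3.)

rank 3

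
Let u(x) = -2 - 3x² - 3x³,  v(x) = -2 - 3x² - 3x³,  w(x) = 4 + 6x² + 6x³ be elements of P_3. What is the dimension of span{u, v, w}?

Pass to coordinate vectors with respect to the basis {1, x, …, x³}.
Row-reduce the 3×4 matrix with these as rows.
The echelon form has 1 nonzero row, so the rank is 1.

dim = 1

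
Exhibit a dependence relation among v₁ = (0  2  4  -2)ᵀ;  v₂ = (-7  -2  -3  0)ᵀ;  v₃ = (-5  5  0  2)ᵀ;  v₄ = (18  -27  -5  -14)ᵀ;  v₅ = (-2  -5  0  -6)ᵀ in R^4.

Row-reduce the matrix with v₁, v₂, v₃, v₄, v₅ as columns; the null space gives the coefficients.
A generator of the null space is (2, 1, 3, 1, -2).

2v₁ + v₂ + 3v₃ + v₄ - 2v₅ = 0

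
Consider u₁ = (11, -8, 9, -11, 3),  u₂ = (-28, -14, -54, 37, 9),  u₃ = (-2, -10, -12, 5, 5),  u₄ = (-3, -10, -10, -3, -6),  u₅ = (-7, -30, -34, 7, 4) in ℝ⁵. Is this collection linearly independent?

linearly dependent

Form the 5×5 matrix with these as columns; its determinant is 0.
A zero determinant means the columns are linearly dependent.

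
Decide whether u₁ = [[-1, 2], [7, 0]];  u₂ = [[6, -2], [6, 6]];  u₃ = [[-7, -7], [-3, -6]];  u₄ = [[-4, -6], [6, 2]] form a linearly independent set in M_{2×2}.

Write each element as a coordinate vector in ℝ⁴ using {E₁₁, E₁₂, E₂₁, E₂₂}.
Row-reduce the matrix whose columns are u₁, u₂, u₃, u₄.
The reduction yields 4 nonzero rows, so the rank is 4.
Since rank = 4 (the number of vectors), the set is linearly independent.

linearly independent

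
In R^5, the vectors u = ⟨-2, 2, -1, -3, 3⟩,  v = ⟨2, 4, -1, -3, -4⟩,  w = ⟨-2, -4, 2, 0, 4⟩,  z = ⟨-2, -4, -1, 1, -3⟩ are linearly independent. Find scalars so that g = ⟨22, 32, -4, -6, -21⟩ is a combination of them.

Write g = α₁u + … + α₄z and equate components.
Row-reducing the augmented matrix gives the unique coefficients (α₁, …, α₄) = (-2, 3, -3, -3).

g = -2u + 3v - 3w - 3z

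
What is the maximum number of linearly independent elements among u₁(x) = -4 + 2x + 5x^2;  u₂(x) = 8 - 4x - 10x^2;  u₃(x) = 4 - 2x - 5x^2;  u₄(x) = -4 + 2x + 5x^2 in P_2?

Use coordinates relative to {1, x, x^2}.
Form the matrix with u₁, u₂, u₃, u₄ as columns and reduce.
The echelon form has 1 nonzero row, so the rank is 1.
(With 4 elements in a 3-dimensional space the rank is at most 3.)

1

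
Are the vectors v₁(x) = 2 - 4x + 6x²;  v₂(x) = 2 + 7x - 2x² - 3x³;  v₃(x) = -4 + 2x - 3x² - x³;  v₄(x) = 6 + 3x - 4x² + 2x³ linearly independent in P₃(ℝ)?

linearly independent

Take coordinates with respect to the standard basis {1, x, …, x³}.
The matrix [v₁|v₂|v₃|v₄] has determinant -22.
A nonzero determinant means the columns are linearly independent.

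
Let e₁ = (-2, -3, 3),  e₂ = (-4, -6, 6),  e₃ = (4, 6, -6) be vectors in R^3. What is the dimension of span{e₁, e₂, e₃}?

Apply Gaussian elimination to the matrix whose rows are e₁, e₂, e₃.
Reduction leaves 1 leading entry, giving rank 1.

dim = 1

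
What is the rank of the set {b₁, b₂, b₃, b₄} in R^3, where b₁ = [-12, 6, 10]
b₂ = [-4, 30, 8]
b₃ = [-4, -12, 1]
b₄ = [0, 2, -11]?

3

Apply Gaussian elimination to the matrix whose rows are b₁, b₂, b₃, b₄.
There are 3 pivot columns, so rank = 3.
(With 4 elements in a 3-dimensional space the rank is at most 3.)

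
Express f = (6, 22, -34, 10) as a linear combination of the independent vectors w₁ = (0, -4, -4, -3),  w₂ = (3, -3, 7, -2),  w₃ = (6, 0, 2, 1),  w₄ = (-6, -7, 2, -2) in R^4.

f = w₁ - 4w₂ + w₃ - 2w₄

Set up the augmented matrix [w₁ | w₂ | w₃ | w₄ | f] and row-reduce.
The system has the unique solution (a₁, …, a₄) = (1, -4, 1, -2).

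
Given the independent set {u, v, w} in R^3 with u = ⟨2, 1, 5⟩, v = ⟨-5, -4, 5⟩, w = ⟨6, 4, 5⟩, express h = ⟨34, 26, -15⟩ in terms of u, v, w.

Set up the augmented matrix [u | v | w | h] and row-reduce.
Row-reducing the augmented matrix gives the unique coefficients (a₁, a₂, a₃) = (-2, -4, 3).

h = -2u - 4v + 3w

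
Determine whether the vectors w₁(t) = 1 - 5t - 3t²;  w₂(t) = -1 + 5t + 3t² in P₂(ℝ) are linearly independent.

linearly dependent

Write each element as a coordinate vector in ℝ³ using {1, t, t²}.
Place the vectors as rows of a 2×3 matrix and reduce to echelon form.
The reduction yields 1 nonzero row, so the rank is 1.
Since rank 1 < 2, the set is linearly dependent.
Indeed w₁ + w₂ = 0.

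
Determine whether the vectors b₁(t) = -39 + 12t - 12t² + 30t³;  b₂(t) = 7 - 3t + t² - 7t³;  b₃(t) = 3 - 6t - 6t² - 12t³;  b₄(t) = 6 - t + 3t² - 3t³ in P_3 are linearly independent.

Take coordinates with respect to the standard basis {1, t, …, t³}.
Place the vectors as rows of a 4×4 matrix and reduce to echelon form.
The reduction yields 2 nonzero rows, so the rank is 2.
Since rank 2 < 4, the set is linearly dependent.
Indeed b₁ + 6b₂ - b₃ = 0.

linearly dependent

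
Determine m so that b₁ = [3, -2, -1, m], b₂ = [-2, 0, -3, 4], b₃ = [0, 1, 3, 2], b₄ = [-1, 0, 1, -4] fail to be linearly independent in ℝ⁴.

m = -56/5

Place the vectors as rows of a 4×4 matrix; dependence ⇔ determinant zero.
Expanding, det = 5*m + 56.
Setting this to zero gives m = -56/5.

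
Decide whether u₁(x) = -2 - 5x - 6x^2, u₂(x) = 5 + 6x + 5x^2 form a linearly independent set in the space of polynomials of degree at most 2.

Write each element as a coordinate vector in ℝ³ using {1, x, x^2}.
Place the vectors as rows of a 2×3 matrix and reduce to echelon form.
The reduction yields 2 nonzero rows, so the rank is 2.
Since rank = 2 (the number of vectors), the set is linearly independent.

linearly independent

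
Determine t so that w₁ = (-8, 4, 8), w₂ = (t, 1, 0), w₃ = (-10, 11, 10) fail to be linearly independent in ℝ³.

Dependence holds iff the 3×3 matrix [w₁ w₂ w₃] is singular.
Expanding, det = 48*t.
This vanishes exactly when t = 0.

t = 0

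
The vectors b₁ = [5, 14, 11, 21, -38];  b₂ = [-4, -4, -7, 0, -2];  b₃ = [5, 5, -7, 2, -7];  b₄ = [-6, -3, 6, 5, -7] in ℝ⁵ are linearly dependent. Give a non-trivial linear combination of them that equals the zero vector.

Set up α₁b₁ + … + α₄b₄ = 0 and solve the homogeneous system.
The free variable yields coefficients (1, 2, -3, -3) (any nonzero multiple also works).

b₁ + 2b₂ - 3b₃ - 3b₄ = 0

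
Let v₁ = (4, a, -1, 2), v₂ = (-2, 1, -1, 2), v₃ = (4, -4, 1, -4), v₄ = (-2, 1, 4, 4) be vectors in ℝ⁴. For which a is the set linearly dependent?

a = -38

Dependence holds iff the 4×4 matrix [v₁ v₂ v₃ v₄] is singular.
Cofactor expansion gives det = -4*a - 152.
Setting this to zero gives a = -38.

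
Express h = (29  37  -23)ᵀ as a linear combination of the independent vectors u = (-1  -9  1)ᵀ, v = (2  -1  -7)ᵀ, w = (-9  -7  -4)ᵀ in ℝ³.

Write h = c₁u + … + c₃w and equate components.
Back-substitution yields (c₁, c₂, c₃) = (-3, 4, -2).

h = -3u + 4v - 2w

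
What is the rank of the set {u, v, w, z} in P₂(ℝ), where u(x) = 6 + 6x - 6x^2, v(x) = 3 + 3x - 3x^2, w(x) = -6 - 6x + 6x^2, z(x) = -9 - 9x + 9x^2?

1

Pass to coordinate vectors with respect to the basis {1, x, x^2}.
Row-reduce the 4×3 matrix with these as rows.
The echelon form has 1 nonzero row, so the rank is 1.
(With 4 elements in a 3-dimensional space the rank is at most 3.)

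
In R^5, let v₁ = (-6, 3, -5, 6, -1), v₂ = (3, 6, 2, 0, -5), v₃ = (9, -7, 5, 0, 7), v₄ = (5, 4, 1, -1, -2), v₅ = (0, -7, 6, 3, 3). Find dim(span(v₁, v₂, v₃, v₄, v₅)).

dim = 4

Apply Gaussian elimination to the matrix whose rows are v₁, v₂, v₃, v₄, v₅.
The echelon form has 4 nonzero rows, so the rank is 4.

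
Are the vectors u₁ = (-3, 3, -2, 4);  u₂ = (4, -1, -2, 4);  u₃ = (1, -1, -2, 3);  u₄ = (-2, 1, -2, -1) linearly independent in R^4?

linearly independent

Form the 4×4 matrix with these as columns; its determinant is -100.
A nonzero determinant means the columns are linearly independent.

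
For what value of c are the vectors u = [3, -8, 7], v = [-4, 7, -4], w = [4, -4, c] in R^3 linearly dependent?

c = -4/11

The vectors are dependent exactly when the determinant of the matrix with rows u, v, w vanishes.
The determinant works out to -11*c - 4.
Setting this to zero gives c = -4/11.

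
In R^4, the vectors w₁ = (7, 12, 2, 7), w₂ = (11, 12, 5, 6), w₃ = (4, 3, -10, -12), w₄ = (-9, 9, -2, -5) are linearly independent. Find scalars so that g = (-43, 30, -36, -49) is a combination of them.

Solve the system with w₁, w₂, w₃, w₄ as columns and g as the right-hand side.
The system has the unique solution (a₁, …, a₄) = (1, -2, 2, 4).

g = w₁ - 2w₂ + 2w₃ + 4w₄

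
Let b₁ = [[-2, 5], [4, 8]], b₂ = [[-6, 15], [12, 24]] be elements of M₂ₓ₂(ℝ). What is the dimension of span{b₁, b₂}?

Represent each element by its coordinate vector in ℝ⁴.
Row-reduce the 2×4 matrix with these as rows.
Reduction leaves 1 leading entry, giving rank 1.

dim = 1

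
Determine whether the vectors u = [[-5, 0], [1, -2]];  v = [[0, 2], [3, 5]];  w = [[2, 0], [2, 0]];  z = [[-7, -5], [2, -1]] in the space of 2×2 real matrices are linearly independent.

linearly independent

Write each element as a coordinate vector in ℝ⁴ using {E₁₁, E₁₂, E₂₁, E₂₂}.
Form the 4×4 matrix with these as columns; its determinant is -408.
A nonzero determinant means the columns are linearly independent.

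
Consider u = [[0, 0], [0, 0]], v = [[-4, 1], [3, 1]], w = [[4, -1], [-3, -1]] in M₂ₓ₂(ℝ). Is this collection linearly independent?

linearly dependent

Write each element as a coordinate vector in ℝ⁴ using {E₁₁, E₁₂, E₂₁, E₂₂}.
One of the vectors is the zero vector, so the set is linearly dependent.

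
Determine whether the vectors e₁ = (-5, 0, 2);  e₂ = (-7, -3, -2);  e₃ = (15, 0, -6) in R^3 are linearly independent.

Form the 3×3 matrix with these as columns; its determinant is 0.
A zero determinant means the columns are linearly dependent.
Indeed 3e₁ + e₃ = 0.

linearly dependent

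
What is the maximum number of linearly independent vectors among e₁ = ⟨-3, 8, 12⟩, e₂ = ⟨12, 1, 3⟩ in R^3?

2

Form the matrix with e₁, e₂ as columns and reduce.
Reduction leaves 2 leading entries, giving rank 2.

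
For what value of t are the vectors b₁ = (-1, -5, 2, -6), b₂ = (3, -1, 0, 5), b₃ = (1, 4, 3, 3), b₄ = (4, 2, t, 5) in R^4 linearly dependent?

The set is linearly dependent precisely when det[b₁; b₂; b₃; b₄] = 0.
Expanding, det = 35*t - 280.
Solving 35*t - 280 = 0 yields t = 8.

t = 8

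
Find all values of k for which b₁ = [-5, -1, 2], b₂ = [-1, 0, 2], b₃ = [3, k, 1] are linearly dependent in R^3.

Dependence holds iff the 3×3 matrix [b₁ b₂ b₃] is singular.
The determinant works out to 8*k - 7.
This vanishes exactly when k = 7/8.

k = 7/8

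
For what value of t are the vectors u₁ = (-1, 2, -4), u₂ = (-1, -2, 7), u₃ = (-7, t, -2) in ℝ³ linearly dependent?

The vectors are dependent exactly when the determinant of the matrix with rows u₁, u₂, u₃ vanishes.
Cofactor expansion gives det = 11*t - 50.
This vanishes exactly when t = 50/11.

t = 50/11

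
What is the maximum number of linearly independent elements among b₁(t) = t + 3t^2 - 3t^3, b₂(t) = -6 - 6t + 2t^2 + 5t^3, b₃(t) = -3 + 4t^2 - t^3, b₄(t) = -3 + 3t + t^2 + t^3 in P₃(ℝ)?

3

Represent each element by its coordinate vector in ℝ⁴.
Put the 4×4 matrix [b₁|b₂|b₃|b₄] into echelon form.
The echelon form has 3 nonzero rows, so the rank is 3.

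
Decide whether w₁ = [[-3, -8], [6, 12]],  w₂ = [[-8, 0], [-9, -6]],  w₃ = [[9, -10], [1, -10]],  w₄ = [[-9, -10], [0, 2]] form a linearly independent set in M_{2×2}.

linearly independent

Take coordinates with respect to the standard basis {E₁₁, E₁₂, E₂₁, E₂₂}.
The matrix [w₁|w₂|w₃|w₄] has determinant -8564.
A nonzero determinant means the columns are linearly independent.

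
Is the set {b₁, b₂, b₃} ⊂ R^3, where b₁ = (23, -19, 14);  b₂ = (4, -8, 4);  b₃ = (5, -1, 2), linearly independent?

Place the vectors as rows of a 3×3 matrix and reduce to echelon form.
The reduction yields 2 nonzero rows, so the rank is 2.
Since rank 2 < 3, the set is linearly dependent.

linearly dependent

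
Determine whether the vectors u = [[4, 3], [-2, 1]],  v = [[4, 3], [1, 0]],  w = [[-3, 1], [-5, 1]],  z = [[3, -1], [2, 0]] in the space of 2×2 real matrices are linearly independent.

linearly dependent

Take coordinates with respect to the standard basis {E₁₁, E₁₂, E₂₁, E₂₂}.
Form the 4×4 matrix with these as columns; its determinant is 0.
A zero determinant means the columns are linearly dependent.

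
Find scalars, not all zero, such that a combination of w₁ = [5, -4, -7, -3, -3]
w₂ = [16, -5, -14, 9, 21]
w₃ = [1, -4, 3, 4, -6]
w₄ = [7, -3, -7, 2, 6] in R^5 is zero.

w₁ + w₂ - 3w₄ = 0

Solve the homogeneous system with w₁, w₂, w₃, w₄ as columns by row-reducing the coefficient matrix.
A generator of the null space is (1, 1, 0, -3).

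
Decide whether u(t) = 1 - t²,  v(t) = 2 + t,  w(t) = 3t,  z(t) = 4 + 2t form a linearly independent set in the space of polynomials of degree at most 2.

Take coordinates with respect to the standard basis {1, t, t²}.
There are 4 vectors in a 3-dimensional space, so they cannot be linearly independent.

linearly dependent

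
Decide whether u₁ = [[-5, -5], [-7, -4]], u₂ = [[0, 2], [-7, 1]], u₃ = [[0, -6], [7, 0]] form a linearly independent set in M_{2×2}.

Take coordinates with respect to the standard basis {E₁₁, E₁₂, E₂₁, E₂₂}.
Row-reduce the matrix whose columns are u₁, u₂, u₃.
The reduction yields 3 nonzero rows, so the rank is 3.
Since rank = 3 (the number of vectors), the set is linearly independent.

linearly independent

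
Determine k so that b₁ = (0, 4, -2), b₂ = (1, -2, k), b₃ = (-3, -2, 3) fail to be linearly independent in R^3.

Place the vectors as rows of a 3×3 matrix; dependence ⇔ determinant zero.
Expanding, det = 4 - 12*k.
Setting this to zero gives k = 1/3.

k = 1/3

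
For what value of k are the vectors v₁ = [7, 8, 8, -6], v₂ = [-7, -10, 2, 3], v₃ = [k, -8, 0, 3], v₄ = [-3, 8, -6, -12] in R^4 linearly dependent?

k = -35/6

The set is linearly dependent precisely when det[v₁; v₂; v₃; v₄] = 0.
Cofactor expansion gives det = -1080*k - 6300.
Setting this to zero gives k = -35/6.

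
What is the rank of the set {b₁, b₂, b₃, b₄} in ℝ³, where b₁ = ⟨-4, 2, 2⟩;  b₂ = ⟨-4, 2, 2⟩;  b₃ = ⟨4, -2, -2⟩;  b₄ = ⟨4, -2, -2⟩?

rank 1

Put the 3×4 matrix [b₁|b₂|b₃|b₄] into echelon form.
The echelon form has 1 nonzero row, so the rank is 1.
(With 4 elements in a 3-dimensional space the rank is at most 3.)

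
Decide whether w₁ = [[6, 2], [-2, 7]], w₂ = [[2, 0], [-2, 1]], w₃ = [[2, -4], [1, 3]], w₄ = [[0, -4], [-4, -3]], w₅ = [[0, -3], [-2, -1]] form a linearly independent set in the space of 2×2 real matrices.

linearly dependent

Take coordinates with respect to the standard basis {E₁₁, E₁₂, E₂₁, E₂₂}.
There are 5 vectors in a 4-dimensional space, so they cannot be linearly independent.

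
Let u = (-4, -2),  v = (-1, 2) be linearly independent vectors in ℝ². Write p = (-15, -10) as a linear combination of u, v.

p = 4u - v

Write p = a₁u + a₂v and equate components.
Row-reducing the augmented matrix gives the unique coefficients (a₁, a₂) = (4, -1).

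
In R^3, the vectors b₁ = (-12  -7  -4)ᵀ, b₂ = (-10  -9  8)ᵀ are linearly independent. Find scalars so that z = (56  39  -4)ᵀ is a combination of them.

Set up the augmented matrix [b₁ | b₂ | z] and row-reduce.
Back-substitution yields (c₁, c₂) = (-3, -2).

z = -3b₁ - 2b₂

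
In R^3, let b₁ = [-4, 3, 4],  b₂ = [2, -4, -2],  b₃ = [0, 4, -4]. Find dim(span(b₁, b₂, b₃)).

Put the 3×3 matrix [b₁|b₂|b₃] into echelon form.
Reduction leaves 3 leading entries, giving rank 3.

3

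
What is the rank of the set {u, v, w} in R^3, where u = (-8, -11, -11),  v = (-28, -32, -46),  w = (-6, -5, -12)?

rank 2

Apply Gaussian elimination to the matrix whose rows are u, v, w.
There are 2 pivot columns, so rank = 2.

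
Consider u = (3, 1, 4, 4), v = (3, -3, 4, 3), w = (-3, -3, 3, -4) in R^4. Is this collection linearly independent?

Row-reduce the matrix whose columns are u, v, w.
The reduction yields 3 nonzero rows, so the rank is 3.
Since rank = 3 (the number of vectors), the set is linearly independent.

linearly independent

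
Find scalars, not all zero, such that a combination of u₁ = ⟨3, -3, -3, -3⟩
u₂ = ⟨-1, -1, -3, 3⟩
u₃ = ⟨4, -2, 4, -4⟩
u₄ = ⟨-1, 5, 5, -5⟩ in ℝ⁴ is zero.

Write the vectors as columns of a matrix and find a nonzero vector in its null space.
A generator of the null space is (0, 3, 1, 1).

3u₂ + u₃ + u₄ = 0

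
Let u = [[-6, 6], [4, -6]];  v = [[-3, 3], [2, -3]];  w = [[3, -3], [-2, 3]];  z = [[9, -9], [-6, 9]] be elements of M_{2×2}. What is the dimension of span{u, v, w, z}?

Represent each element by its coordinate vector in ℝ⁴.
Apply Gaussian elimination to the matrix whose rows are u, v, w, z.
Reduction leaves 1 leading entry, giving rank 1.

dim = 1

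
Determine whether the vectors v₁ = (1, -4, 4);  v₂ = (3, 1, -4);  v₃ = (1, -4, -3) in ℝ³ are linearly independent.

The matrix [v₁|v₂|v₃] has determinant -91.
A nonzero determinant means the columns are linearly independent.

linearly independent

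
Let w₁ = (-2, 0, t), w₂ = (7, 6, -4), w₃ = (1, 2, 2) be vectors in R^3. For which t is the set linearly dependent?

t = 5

Dependence holds iff the 3×3 matrix [w₁ w₂ w₃] is singular.
The determinant works out to 8*t - 40.
Solving 8*t - 40 = 0 yields t = 5.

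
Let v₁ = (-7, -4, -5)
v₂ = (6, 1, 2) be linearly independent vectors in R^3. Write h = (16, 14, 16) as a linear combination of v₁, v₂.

Set up the augmented matrix [v₁ | v₂ | h] and row-reduce.
Back-substitution yields (α₁, α₂) = (-4, -2).

h = -4v₁ - 2v₂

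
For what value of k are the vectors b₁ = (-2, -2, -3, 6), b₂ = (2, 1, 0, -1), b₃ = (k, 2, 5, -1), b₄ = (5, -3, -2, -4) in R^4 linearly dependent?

k = -7

The vectors are dependent exactly when the determinant of the matrix with rows b₁, b₂, b₃, b₄ vanishes.
Cofactor expansion gives det = -29*k - 203.
Solving -29*k - 203 = 0 yields k = -7.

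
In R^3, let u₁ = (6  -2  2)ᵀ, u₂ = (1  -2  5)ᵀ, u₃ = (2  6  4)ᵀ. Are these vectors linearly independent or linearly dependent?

linearly independent

Row-reduce the matrix whose columns are u₁, u₂, u₃.
The reduction yields 3 nonzero rows, so the rank is 3.
Since rank = 3 (the number of vectors), the set is linearly independent.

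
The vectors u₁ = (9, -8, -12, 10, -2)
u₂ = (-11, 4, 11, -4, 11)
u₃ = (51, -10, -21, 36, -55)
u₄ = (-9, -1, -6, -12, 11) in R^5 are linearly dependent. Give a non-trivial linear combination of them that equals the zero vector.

3u₂ + u₃ + 2u₄ = 0

Set up α₁u₁ + … + α₄u₄ = 0 and solve the homogeneous system.
One solution (up to scaling) is (0, 3, 1, 2).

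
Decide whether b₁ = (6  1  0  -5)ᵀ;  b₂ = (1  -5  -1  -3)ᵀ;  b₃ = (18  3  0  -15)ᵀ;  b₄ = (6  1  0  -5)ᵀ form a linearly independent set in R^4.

One vector is a scalar multiple of another, so the set is dependent.

linearly dependent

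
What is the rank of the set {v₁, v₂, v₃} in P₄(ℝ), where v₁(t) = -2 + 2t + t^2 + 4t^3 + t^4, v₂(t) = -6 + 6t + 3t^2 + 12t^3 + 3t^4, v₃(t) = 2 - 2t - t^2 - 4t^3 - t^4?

rank 1

Pass to coordinate vectors with respect to the basis {1, t, …, t^4}.
Row-reduce the 3×5 matrix with these as rows.
There is 1 pivot column, so rank = 1.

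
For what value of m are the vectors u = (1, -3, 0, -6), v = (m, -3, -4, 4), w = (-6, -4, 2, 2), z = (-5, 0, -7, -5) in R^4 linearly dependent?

The vectors are dependent exactly when the determinant of the matrix with rows u, v, w, z vanishes.
The determinant works out to 180*m + 2700.
Setting this to zero gives m = -15.

m = -15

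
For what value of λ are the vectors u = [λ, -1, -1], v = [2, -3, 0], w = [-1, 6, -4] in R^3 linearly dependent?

The set is linearly dependent precisely when det[u; v; w] = 0.
Expanding, det = 12*λ - 17.
Solving 12*λ - 17 = 0 yields λ = 17/12.

λ = 17/12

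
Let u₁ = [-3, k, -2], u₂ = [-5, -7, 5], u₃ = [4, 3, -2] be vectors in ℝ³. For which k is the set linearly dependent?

k = 23/10

Dependence holds iff the 3×3 matrix [u₁ u₂ u₃] is singular.
Expanding, det = 10*k - 23.
This vanishes exactly when k = 23/10.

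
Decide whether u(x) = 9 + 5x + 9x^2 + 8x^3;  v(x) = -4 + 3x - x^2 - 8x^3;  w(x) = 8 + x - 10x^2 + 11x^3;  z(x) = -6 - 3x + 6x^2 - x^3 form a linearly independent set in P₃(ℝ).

Write each element as a coordinate vector in ℝ⁴ using {1, x, …, x^3}.
Form the 4×4 matrix with these as columns; its determinant is -4008.
A nonzero determinant means the columns are linearly independent.

linearly independent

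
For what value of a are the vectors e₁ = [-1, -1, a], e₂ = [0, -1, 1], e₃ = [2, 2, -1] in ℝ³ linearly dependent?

a = 1/2

Dependence holds iff the 3×3 matrix [e₁ e₂ e₃] is singular.
The determinant works out to 2*a - 1.
This vanishes exactly when a = 1/2.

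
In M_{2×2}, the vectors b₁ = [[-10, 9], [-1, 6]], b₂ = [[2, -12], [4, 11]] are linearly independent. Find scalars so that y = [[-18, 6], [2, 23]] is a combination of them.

y = 2b₁ + b₂

Identify each element with its coordinate vector in ℝ⁴ via {E₁₁, E₁₂, E₂₁, E₂₂}.
Since b₁, b₂ are independent, the coefficients expressing y are uniquely determined by a linear system.
Back-substitution yields (c₁, c₂) = (2, 1).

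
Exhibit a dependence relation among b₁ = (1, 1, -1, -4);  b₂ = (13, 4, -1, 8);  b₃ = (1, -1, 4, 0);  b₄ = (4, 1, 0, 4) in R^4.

Write the vectors as columns of a matrix and find a nonzero vector in its null space.
The free variable yields coefficients (1, -1, 0, 3) (any nonzero multiple also works).

b₁ - b₂ + 3b₄ = 0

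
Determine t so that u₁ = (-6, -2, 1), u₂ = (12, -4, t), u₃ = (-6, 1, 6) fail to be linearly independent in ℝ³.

t = -46/3

Place the vectors as rows of a 3×3 matrix; dependence ⇔ determinant zero.
The determinant works out to 18*t + 276.
This vanishes exactly when t = -46/3.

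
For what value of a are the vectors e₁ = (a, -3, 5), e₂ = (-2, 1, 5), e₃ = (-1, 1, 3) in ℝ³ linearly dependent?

a = -4

The set is linearly dependent precisely when det[e₁; e₂; e₃] = 0.
Expanding, det = -2*a - 8.
Setting this to zero gives a = -4.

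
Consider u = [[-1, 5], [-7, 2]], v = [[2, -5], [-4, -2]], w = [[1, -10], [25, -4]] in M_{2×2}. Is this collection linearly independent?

linearly dependent

Write each element as a coordinate vector in ℝ⁴ using {E₁₁, E₁₂, E₂₁, E₂₂}.
Place the vectors as rows of a 3×4 matrix and reduce to echelon form.
The reduction yields 2 nonzero rows, so the rank is 2.
Since rank 2 < 3, the set is linearly dependent.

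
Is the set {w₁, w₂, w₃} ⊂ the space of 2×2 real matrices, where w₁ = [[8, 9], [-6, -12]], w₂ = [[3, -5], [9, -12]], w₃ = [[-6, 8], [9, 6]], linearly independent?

linearly independent

Take coordinates with respect to the standard basis {E₁₁, E₁₂, E₂₁, E₂₂}.
Row-reduce the matrix whose columns are w₁, w₂, w₃.
The reduction yields 3 nonzero rows, so the rank is 3.
Since rank = 3 (the number of vectors), the set is linearly independent.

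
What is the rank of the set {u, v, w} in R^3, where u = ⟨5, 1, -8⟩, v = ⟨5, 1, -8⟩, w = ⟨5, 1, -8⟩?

Form the matrix with u, v, w as columns and reduce.
Exactly 1 pivot survives; hence the rank is 1.

rank 1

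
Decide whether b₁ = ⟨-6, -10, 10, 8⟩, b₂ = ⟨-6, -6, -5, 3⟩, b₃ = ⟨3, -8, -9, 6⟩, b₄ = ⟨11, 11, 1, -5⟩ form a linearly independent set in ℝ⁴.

The matrix [b₁|b₂|b₃|b₄] has determinant 1858.
A nonzero determinant means the columns are linearly independent.

linearly independent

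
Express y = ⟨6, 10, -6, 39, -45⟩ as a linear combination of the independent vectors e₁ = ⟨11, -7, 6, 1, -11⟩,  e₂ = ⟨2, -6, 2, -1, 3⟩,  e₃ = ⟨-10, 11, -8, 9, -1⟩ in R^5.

y = 4e₁ + e₂ + 4e₃

Since e₁, e₂, e₃ are independent, the coefficients expressing y are uniquely determined by a linear system.
Row-reducing the augmented matrix gives the unique coefficients (c₁, c₂, c₃) = (4, 1, 4).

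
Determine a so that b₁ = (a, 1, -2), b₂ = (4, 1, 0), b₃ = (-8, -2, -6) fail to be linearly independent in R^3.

The set is linearly dependent precisely when det[b₁; b₂; b₃] = 0.
Expanding, det = 24 - 6*a.
This vanishes exactly when a = 4.

a = 4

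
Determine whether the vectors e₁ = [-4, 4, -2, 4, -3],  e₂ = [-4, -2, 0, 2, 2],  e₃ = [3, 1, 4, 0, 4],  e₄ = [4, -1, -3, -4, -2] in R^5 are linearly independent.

Place the vectors as rows of a 4×5 matrix and reduce to echelon form.
The reduction yields 4 nonzero rows, so the rank is 4.
Since rank = 4 (the number of vectors), the set is linearly independent.

linearly independent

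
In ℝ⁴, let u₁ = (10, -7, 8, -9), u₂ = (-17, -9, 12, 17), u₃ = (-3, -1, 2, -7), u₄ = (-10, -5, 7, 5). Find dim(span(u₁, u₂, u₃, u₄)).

Form the matrix with u₁, u₂, u₃, u₄ as columns and reduce.
There are 3 pivot columns, so rank = 3.

3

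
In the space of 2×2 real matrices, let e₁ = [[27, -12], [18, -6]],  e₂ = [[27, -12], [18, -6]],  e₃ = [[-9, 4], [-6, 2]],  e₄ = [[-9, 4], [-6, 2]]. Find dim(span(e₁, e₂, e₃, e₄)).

1

Represent each element by its coordinate vector in ℝ⁴.
Row-reduce the 4×4 matrix with these as rows.
Reduction leaves 1 leading entry, giving rank 1.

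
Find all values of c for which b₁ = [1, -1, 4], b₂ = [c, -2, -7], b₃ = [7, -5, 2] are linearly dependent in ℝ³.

Dependence holds iff the 3×3 matrix [b₁ b₂ b₃] is singular.
Cofactor expansion gives det = 66 - 18*c.
This vanishes exactly when c = 11/3.

c = 11/3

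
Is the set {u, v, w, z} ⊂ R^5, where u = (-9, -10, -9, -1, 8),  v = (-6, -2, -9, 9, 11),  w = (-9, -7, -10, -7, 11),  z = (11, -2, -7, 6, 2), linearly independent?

Place the vectors as rows of a 4×5 matrix and reduce to echelon form.
The reduction yields 4 nonzero rows, so the rank is 4.
Since rank = 4 (the number of vectors), the set is linearly independent.

linearly independent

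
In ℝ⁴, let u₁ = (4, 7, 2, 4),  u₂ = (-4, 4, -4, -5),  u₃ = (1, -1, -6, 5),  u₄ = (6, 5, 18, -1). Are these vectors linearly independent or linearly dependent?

Row-reduce the matrix whose columns are u₁, u₂, u₃, u₄.
The reduction yields 3 nonzero rows, so the rank is 3.
Since rank 3 < 4, the set is linearly dependent.

linearly dependent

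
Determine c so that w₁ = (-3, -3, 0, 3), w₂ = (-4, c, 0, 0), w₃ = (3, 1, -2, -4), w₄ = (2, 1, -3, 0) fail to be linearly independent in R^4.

c = -44/7

The set is linearly dependent precisely when det[w₁; w₂; w₃; w₄] = 0.
Expanding, det = 21*c + 132.
Setting this to zero gives c = -44/7.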